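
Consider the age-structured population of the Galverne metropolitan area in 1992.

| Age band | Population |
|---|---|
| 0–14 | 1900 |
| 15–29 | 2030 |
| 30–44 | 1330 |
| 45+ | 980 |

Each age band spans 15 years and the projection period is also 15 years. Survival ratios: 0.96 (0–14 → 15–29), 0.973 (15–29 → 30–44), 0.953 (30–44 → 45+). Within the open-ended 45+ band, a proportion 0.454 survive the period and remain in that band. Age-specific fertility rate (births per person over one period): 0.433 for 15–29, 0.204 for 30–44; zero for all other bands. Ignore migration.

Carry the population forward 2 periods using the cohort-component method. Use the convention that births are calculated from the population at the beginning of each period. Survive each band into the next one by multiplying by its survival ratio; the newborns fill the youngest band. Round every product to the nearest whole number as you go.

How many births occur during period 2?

After projecting period 1:
Births: 2030 × 0.433 = 879 ; 1330 × 0.204 = 271 — total 1150
15–29: 1900 × 0.96 = 1824
30–44: 2030 × 0.973 = 1975
45+: 1330 × 0.953 + 980 × 0.454 = 1267 + 445 = 1712
Giving 1150 / 1824 / 1975 / 1712.
After projecting period 2:
Births: 1824 × 0.433 = 790 ; 1975 × 0.204 = 403 — total 1193
15–29: 1150 × 0.96 = 1104
30–44: 1824 × 0.973 = 1775
45+: 1975 × 0.953 + 1712 × 0.454 = 1882 + 777 = 2659
Giving 1193 / 1104 / 1775 / 2659.

1193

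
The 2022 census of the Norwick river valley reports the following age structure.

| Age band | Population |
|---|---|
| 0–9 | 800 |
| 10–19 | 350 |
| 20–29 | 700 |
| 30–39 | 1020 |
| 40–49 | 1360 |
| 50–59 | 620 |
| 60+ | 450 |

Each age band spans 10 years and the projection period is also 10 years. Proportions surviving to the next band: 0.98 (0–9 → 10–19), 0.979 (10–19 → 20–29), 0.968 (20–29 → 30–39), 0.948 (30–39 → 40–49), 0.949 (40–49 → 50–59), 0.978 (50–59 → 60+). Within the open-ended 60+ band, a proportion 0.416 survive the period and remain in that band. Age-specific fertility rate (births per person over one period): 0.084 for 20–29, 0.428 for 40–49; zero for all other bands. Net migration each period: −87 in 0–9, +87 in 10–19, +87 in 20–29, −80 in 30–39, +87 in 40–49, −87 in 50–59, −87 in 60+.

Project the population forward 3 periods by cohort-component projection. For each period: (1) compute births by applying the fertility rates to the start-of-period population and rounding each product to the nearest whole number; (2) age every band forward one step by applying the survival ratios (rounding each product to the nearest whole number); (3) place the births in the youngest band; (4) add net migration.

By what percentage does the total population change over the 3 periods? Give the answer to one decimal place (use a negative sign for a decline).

[period 1]
Births: 700 * 0.084 = 59  |  1360 * 0.428 = 582 → total 641
10–19: 800 * 0.98 = 784
20–29: 350 * 0.979 = 343
30–39: 700 * 0.968 = 678
40–49: 1020 * 0.948 = 967
50–59: 1360 * 0.949 = 1291
60+: 620 * 0.978 + 450 * 0.416 = 606 + 187 = 793
Net migration: 0–9 − 87 → 554; 10–19 + 87 → 871; 20–29 + 87 → 430; 30–39 − 80 → 598; 40–49 + 87 → 1054; 50–59 − 87 → 1204; 60+ − 87 → 706
Population now: 0–9=554, 10–19=871, 20–29=430, 30–39=598, 40–49=1054, 50–59=1204, 60+=706
[period 2]
Births: 430 * 0.084 = 36  |  1054 * 0.428 = 451 → total 487
10–19: 554 * 0.98 = 543
20–29: 871 * 0.979 = 853
30–39: 430 * 0.968 = 416
40–49: 598 * 0.948 = 567
50–59: 1054 * 0.949 = 1000
60+: 1204 * 0.978 + 706 * 0.416 = 1178 + 294 = 1472
Net migration: 0–9 − 87 → 400; 10–19 + 87 → 630; 20–29 + 87 → 940; 30–39 − 80 → 336; 40–49 + 87 → 654; 50–59 − 87 → 913; 60+ − 87 → 1385
Population now: 0–9=400, 10–19=630, 20–29=940, 30–39=336, 40–49=654, 50–59=913, 60+=1385
[period 3]
Births: 940 * 0.084 = 79  |  654 * 0.428 = 280 → total 359
10–19: 400 * 0.98 = 392
20–29: 630 * 0.979 = 617
30–39: 940 * 0.968 = 910
40–49: 336 * 0.948 = 319
50–59: 654 * 0.949 = 621
60+: 913 * 0.978 + 1385 * 0.416 = 893 + 576 = 1469
Net migration: 0–9 − 87 → 272; 10–19 + 87 → 479; 20–29 + 87 → 704; 30–39 − 80 → 830; 40–49 + 87 → 406; 50–59 − 87 → 534; 60+ − 87 → 1382
Population now: 0–9=272, 10–19=479, 20–29=704, 30–39=830, 40–49=406, 50–59=534, 60+=1382
Total: 5300 → 4607; change = -693; percentage change = -13.1%

-13.1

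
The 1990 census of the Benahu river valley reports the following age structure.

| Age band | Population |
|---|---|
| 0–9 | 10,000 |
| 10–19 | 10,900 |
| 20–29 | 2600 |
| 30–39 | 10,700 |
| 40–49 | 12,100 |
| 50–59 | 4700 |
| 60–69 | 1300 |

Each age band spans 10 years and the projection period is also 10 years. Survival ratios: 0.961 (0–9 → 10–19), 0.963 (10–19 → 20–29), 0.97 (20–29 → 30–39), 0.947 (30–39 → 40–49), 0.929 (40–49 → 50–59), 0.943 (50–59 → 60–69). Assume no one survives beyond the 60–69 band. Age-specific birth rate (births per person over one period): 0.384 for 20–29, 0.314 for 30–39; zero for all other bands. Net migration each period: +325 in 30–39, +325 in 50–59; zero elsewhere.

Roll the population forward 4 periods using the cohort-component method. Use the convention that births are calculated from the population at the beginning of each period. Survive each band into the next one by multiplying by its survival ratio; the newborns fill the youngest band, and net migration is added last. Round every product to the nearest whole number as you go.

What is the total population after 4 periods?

40897

Numbering the bands 1..7 from youngest to oldest:
Period 1:
Births: 2600 × 0.384 = 998 ; 10700 × 0.314 = 3360 — total 4358
Band 2: 10000 × 0.961 = 9610
Band 3: 10900 × 0.963 = 10497
Band 4: 2600 × 0.97 = 2522
Band 5: 10700 × 0.947 = 10133
Band 6: 12100 × 0.929 = 11241
Band 7: 4700 × 0.943 = 4432
Net migration: Band 4 + 325 → 2847; Band 6 + 325 → 11566
Population now: 0–9=4358, 10–19=9610, 20–29=10497, 30–39=2847, 40–49=10133, 50–59=11566, 60–69=4432
Period 2:
Births: 10497 × 0.384 = 4031 ; 2847 × 0.314 = 894 — total 4925
Band 2: 4358 × 0.961 = 4188
Band 3: 9610 × 0.963 = 9254
Band 4: 10497 × 0.97 = 10182
Band 5: 2847 × 0.947 = 2696
Band 6: 10133 × 0.929 = 9414
Band 7: 11566 × 0.943 = 10907
Net migration: Band 4 + 325 → 10507; Band 6 + 325 → 9739
Population now: 0–9=4925, 10–19=4188, 20–29=9254, 30–39=10507, 40–49=2696, 50–59=9739, 60–69=10907
Period 3:
Births: 9254 × 0.384 = 3554 ; 10507 × 0.314 = 3299 — total 6853
Band 2: 4925 × 0.961 = 4733
Band 3: 4188 × 0.963 = 4033
Band 4: 9254 × 0.97 = 8976
Band 5: 10507 × 0.947 = 9950
Band 6: 2696 × 0.929 = 2505
Band 7: 9739 × 0.943 = 9184
Net migration: Band 4 + 325 → 9301; Band 6 + 325 → 2830
Population now: 0–9=6853, 10–19=4733, 20–29=4033, 30–39=9301, 40–49=9950, 50–59=2830, 60–69=9184
Period 4:
Births: 4033 × 0.384 = 1549 ; 9301 × 0.314 = 2921 — total 4470
Band 2: 6853 × 0.961 = 6586
Band 3: 4733 × 0.963 = 4558
Band 4: 4033 × 0.97 = 3912
Band 5: 9301 × 0.947 = 8808
Band 6: 9950 × 0.929 = 9244
Band 7: 2830 × 0.943 = 2669
Net migration: Band 4 + 325 → 4237; Band 6 + 325 → 9569
Population now: 0–9=4470, 10–19=6586, 20–29=4558, 30–39=4237, 40–49=8808, 50–59=9569, 60–69=2669
Total after period 4: 4470 + 6586 + 4558 + 4237 + 8808 + 9569 + 2669 = 40897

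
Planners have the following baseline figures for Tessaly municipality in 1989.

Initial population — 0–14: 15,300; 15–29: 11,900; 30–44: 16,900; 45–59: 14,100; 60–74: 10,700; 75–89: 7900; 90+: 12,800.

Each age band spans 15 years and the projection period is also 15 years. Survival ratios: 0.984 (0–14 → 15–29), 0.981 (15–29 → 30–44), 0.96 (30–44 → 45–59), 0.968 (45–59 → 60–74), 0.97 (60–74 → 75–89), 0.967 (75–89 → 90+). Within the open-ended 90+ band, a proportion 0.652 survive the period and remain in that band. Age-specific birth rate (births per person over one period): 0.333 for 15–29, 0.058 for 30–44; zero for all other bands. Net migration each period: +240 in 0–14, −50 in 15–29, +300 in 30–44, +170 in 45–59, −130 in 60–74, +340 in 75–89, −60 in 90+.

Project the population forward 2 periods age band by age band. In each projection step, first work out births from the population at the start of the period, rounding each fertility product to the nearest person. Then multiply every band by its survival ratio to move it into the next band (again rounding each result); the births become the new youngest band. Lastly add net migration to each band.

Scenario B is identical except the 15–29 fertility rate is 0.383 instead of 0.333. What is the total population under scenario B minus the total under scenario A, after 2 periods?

Period 1:
Births: 11900 * 0.333 = 3963 ; 16900 * 0.058 = 980 — total 4943
15–29: 15300 * 0.984 = 15055
30–44: 11900 * 0.981 = 11674
45–59: 16900 * 0.96 = 16224
60–74: 14100 * 0.968 = 13649
75–89: 10700 * 0.97 = 10379
90+: 7900 * 0.967 + 12800 * 0.652 = 7639 + 8346 = 15985
Net migration: 0–14 + 240 → 5183; 15–29 − 50 → 15005; 30–44 + 300 → 11974; 45–59 + 170 → 16394; 60–74 − 130 → 13519; 75–89 + 340 → 10719; 90+ − 60 → 15925
Population now: 0–14=5183, 15–29=15005, 30–44=11974, 45–59=16394, 60–74=13519, 75–89=10719, 90+=15925
Period 2:
Births: 15005 * 0.333 = 4997 ; 11974 * 0.058 = 694 — total 5691
15–29: 5183 * 0.984 = 5100
30–44: 15005 * 0.981 = 14720
45–59: 11974 * 0.96 = 11495
60–74: 16394 * 0.968 = 15869
75–89: 13519 * 0.97 = 13113
90+: 10719 * 0.967 + 15925 * 0.652 = 10365 + 10383 = 20748
Net migration: 0–14 + 240 → 5931; 15–29 − 50 → 5050; 30–44 + 300 → 15020; 45–59 + 170 → 11665; 60–74 − 130 → 15739; 75–89 + 340 → 13453; 90+ − 60 → 20688
Population now: 0–14=5931, 15–29=5050, 30–44=15020, 45–59=11665, 60–74=15739, 75–89=13453, 90+=20688
Scenario A total after 2 periods: 87546
Scenario B projection —
Period 1:
Births: 11900 * 0.383 = 4558 ; 16900 * 0.058 = 980 — total 5538
15–29: 15300 * 0.984 = 15055
30–44: 11900 * 0.981 = 11674
45–59: 16900 * 0.96 = 16224
60–74: 14100 * 0.968 = 13649
75–89: 10700 * 0.97 = 10379
90+: 7900 * 0.967 + 12800 * 0.652 = 7639 + 8346 = 15985
Net migration: 0–14 + 240 → 5778; 15–29 − 50 → 15005; 30–44 + 300 → 11974; 45–59 + 170 → 16394; 60–74 − 130 → 13519; 75–89 + 340 → 10719; 90+ − 60 → 15925
Population now: 0–14=5778, 15–29=15005, 30–44=11974, 45–59=16394, 60–74=13519, 75–89=10719, 90+=15925
Period 2:
Births: 15005 * 0.383 = 5747 ; 11974 * 0.058 = 694 — total 6441
15–29: 5778 * 0.984 = 5686
30–44: 15005 * 0.981 = 14720
45–59: 11974 * 0.96 = 11495
60–74: 16394 * 0.968 = 15869
75–89: 13519 * 0.97 = 13113
90+: 10719 * 0.967 + 15925 * 0.652 = 10365 + 10383 = 20748
Net migration: 0–14 + 240 → 6681; 15–29 − 50 → 5636; 30–44 + 300 → 15020; 45–59 + 170 → 11665; 60–74 − 130 → 15739; 75–89 + 340 → 13453; 90+ − 60 → 20688
Population now: 0–14=6681, 15–29=5636, 30–44=15020, 45–59=11665, 60–74=15739, 75–89=13453, 90+=20688
Scenario B total after 2 periods: 88882
Difference B − A = 88882 − 87546 = 1336

1336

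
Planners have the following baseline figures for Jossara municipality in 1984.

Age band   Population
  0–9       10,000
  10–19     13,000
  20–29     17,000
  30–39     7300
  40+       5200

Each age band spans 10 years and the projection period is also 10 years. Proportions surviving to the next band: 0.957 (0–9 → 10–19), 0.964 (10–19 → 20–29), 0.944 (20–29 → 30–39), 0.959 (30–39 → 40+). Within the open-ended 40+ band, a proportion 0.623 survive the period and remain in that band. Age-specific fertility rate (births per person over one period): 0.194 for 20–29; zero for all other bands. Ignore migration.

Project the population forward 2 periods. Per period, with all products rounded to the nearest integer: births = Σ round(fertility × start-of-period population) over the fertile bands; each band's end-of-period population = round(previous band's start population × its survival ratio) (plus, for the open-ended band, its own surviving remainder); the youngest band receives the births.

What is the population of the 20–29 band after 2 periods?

Let group 1 be 0–9 through group 5 = 40+.
Period 1.
Births: 17000 × 0.194 = 3298
Group 2: 10000 × 0.957 = 9570
Group 3: 13000 × 0.964 = 12532
Group 4: 17000 × 0.944 = 16048
Group 5: 7300 × 0.959 + 5200 × 0.623 = 7001 + 3240 = 10241
End of period: [3298, 9570, 12532, 16048, 10241]
Period 2.
Births: 12532 × 0.194 = 2431
Group 2: 3298 × 0.957 = 3156
Group 3: 9570 × 0.964 = 9225
Group 4: 12532 × 0.944 = 11830
Group 5: 16048 × 0.959 + 10241 × 0.623 = 15390 + 6380 = 21770
End of period: [2431, 3156, 9225, 11830, 21770]

9225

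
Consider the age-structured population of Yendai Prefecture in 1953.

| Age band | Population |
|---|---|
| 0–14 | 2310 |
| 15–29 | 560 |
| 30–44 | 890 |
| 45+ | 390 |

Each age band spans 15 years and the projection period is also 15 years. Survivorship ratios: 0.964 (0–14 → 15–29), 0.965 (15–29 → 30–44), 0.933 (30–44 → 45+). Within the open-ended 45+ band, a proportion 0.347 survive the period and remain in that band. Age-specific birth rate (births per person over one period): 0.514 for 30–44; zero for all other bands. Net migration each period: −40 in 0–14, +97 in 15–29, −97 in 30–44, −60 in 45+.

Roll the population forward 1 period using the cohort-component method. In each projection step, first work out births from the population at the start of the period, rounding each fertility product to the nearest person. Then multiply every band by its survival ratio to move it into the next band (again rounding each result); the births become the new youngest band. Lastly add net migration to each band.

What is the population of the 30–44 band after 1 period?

443

Call the groups 1 to 4, youngest first.
After projecting period 1:
Births: 890 × 0.514 = 457
Group 2: 2310 × 0.964 = 2227
Group 3: 560 × 0.965 = 540
Group 4: 890 × 0.933 + 390 × 0.347 = 830 + 135 = 965
Net migration: Group 1 − 40 → 417; Group 2 + 97 → 2324; Group 3 − 97 → 443; Group 4 − 60 → 905
Population now: 0–14=417, 15–29=2324, 30–44=443, 45+=905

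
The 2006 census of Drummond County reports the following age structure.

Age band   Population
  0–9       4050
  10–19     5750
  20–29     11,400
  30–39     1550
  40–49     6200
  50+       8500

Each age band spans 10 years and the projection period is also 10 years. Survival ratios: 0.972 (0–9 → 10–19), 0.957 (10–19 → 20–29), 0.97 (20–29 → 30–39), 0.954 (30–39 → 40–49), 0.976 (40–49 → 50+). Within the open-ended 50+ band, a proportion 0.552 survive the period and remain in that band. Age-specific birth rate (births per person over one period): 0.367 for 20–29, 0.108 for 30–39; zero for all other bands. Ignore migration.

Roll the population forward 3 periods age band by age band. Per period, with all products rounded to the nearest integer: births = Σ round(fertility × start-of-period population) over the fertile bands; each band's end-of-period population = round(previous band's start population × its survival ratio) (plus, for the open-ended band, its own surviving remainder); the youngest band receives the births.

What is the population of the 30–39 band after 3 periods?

[period 1]
Births: 11400 × 0.367 = 4184 ; 1550 × 0.108 = 167 ⇒ total 4351
10–19: 4050 × 0.972 = 3937
20–29: 5750 × 0.957 = 5503
30–39: 11400 × 0.97 = 11058
40–49: 1550 × 0.954 = 1479
50+: 6200 × 0.976 + 8500 × 0.552 = 6051 + 4692 = 10743
End of period: [4351, 3937, 5503, 11058, 1479, 10743]
[period 2]
Births: 5503 × 0.367 = 2020 ; 11058 × 0.108 = 1194 ⇒ total 3214
10–19: 4351 × 0.972 = 4229
20–29: 3937 × 0.957 = 3768
30–39: 5503 × 0.97 = 5338
40–49: 11058 × 0.954 = 10549
50+: 1479 × 0.976 + 10743 × 0.552 = 1444 + 5930 = 7374
End of period: [3214, 4229, 3768, 5338, 10549, 7374]
[period 3]
Births: 3768 × 0.367 = 1383 ; 5338 × 0.108 = 577 ⇒ total 1960
10–19: 3214 × 0.972 = 3124
20–29: 4229 × 0.957 = 4047
30–39: 3768 × 0.97 = 3655
40–49: 5338 × 0.954 = 5092
50+: 10549 × 0.976 + 7374 × 0.552 = 10296 + 4070 = 14366
End of period: [1960, 3124, 4047, 3655, 5092, 14366]

3655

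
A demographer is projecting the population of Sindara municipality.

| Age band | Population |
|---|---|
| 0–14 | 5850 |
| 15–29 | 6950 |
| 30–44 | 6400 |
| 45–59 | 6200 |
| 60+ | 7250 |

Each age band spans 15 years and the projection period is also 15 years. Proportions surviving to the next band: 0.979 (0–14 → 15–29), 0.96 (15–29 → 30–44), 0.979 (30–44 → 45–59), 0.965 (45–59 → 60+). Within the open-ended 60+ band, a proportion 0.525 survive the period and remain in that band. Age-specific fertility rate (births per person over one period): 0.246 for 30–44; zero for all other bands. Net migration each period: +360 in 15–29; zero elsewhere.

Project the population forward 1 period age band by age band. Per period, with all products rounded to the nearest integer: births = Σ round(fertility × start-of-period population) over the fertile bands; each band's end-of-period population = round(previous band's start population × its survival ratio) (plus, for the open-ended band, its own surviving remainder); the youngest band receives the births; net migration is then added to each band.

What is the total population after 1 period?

Call the bands 1 to 5, youngest first.
Period 1:
Births: 6400 × 0.246 = 1574
Band 2: 5850 × 0.979 = 5727
Band 3: 6950 × 0.96 = 6672
Band 4: 6400 × 0.979 = 6266
Band 5: 6200 × 0.965 + 7250 × 0.525 = 5983 + 3806 = 9789
Net migration: Band 2 + 360 → 6087
Giving 1574 / 6087 / 6672 / 6266 / 9789.
Total after period 1: 1574 + 6087 + 6672 + 6266 + 9789 = 30388

30388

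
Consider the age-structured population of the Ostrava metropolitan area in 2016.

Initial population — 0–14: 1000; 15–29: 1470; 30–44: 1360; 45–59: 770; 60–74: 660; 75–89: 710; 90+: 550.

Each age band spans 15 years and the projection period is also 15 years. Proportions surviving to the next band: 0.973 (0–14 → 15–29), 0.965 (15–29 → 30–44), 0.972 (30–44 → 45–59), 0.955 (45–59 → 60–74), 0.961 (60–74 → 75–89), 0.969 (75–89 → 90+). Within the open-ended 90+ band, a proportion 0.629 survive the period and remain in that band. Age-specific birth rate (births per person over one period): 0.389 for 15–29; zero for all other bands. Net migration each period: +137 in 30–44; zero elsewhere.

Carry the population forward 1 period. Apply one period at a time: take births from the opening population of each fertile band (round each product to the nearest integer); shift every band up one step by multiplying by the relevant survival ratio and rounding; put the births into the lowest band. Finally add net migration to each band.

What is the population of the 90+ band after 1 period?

1034

Call the groups 1 to 7, youngest first.
— Period 1 —
Births: 1470 × 0.389 = 572
Group 2: 1000 × 0.973 = 973
Group 3: 1470 × 0.965 = 1419
Group 4: 1360 × 0.972 = 1322
Group 5: 770 × 0.955 = 735
Group 6: 660 × 0.961 = 634
Group 7: 710 × 0.969 + 550 × 0.629 = 688 + 346 = 1034
Net migration: Group 3 + 137 → 1556
Population now: 0–14=572, 15–29=973, 30–44=1556, 45–59=1322, 60–74=735, 75–89=634, 90+=1034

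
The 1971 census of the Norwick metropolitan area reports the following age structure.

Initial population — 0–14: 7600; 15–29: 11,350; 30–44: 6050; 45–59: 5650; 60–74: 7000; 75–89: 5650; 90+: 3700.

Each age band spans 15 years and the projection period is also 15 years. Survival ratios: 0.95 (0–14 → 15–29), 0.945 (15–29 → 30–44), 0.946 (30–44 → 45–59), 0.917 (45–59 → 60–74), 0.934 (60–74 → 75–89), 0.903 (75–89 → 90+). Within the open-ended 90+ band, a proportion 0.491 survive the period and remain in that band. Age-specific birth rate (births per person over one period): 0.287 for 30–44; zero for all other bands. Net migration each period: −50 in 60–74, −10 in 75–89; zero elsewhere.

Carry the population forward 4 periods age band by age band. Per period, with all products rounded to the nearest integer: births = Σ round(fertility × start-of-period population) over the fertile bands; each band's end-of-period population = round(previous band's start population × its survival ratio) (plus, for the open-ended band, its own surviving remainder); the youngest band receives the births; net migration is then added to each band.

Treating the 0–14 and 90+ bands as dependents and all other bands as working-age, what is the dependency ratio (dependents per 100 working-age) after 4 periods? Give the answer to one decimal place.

44.6

After projecting period 1:
Births: 6050 × 0.287 = 1736
15–29: 7600 × 0.95 = 7220
30–44: 11350 × 0.945 = 10726
45–59: 6050 × 0.946 = 5723
60–74: 5650 × 0.917 = 5181
75–89: 7000 × 0.934 = 6538
90+: 5650 × 0.903 + 3700 × 0.491 = 5102 + 1817 = 6919
Net migration: 60–74 − 50 → 5131; 75–89 − 10 → 6528
Giving 1736 / 7220 / 10726 / 5723 / 5131 / 6528 / 6919.
After projecting period 2:
Births: 10726 × 0.287 = 3078
15–29: 1736 × 0.95 = 1649
30–44: 7220 × 0.945 = 6823
45–59: 10726 × 0.946 = 10147
60–74: 5723 × 0.917 = 5248
75–89: 5131 × 0.934 = 4792
90+: 6528 × 0.903 + 6919 × 0.491 = 5895 + 3397 = 9292
Net migration: 60–74 − 50 → 5198; 75–89 − 10 → 4782
Giving 3078 / 1649 / 6823 / 10147 / 5198 / 4782 / 9292.
After projecting period 3:
Births: 6823 × 0.287 = 1958
15–29: 3078 × 0.95 = 2924
30–44: 1649 × 0.945 = 1558
45–59: 6823 × 0.946 = 6455
60–74: 10147 × 0.917 = 9305
75–89: 5198 × 0.934 = 4855
90+: 4782 × 0.903 + 9292 × 0.491 = 4318 + 4562 = 8880
Net migration: 60–74 − 50 → 9255; 75–89 − 10 → 4845
Giving 1958 / 2924 / 1558 / 6455 / 9255 / 4845 / 8880.
After projecting period 4:
Births: 1558 × 0.287 = 447
15–29: 1958 × 0.95 = 1860
30–44: 2924 × 0.945 = 2763
45–59: 1558 × 0.946 = 1474
60–74: 6455 × 0.917 = 5919
75–89: 9255 × 0.934 = 8644
90+: 4845 × 0.903 + 8880 × 0.491 = 4375 + 4360 = 8735
Net migration: 60–74 − 50 → 5869; 75–89 − 10 → 8634
Giving 447 / 1860 / 2763 / 1474 / 5869 / 8634 / 8735.
Dependents (band 0–14 + band 90+) = 447 + 8735 = 9182; working-age = 20600; ratio = 9182/20600 × 100 = 44.6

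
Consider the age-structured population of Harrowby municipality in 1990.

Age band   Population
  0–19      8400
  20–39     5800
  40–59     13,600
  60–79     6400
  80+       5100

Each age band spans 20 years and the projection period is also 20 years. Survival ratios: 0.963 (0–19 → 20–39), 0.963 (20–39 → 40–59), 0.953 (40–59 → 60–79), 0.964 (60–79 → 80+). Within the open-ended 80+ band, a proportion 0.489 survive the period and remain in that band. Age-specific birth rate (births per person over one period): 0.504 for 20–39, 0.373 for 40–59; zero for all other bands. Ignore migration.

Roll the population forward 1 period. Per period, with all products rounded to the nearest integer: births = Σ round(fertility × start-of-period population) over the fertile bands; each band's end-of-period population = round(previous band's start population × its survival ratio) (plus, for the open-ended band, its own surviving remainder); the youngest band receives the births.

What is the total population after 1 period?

Period 1:
Births: 5800 * 0.504 = 2923 ; 13600 * 0.373 = 5073 — total 7996
20–39: 8400 * 0.963 = 8089
40–59: 5800 * 0.963 = 5585
60–79: 13600 * 0.953 = 12961
80+: 6400 * 0.964 + 5100 * 0.489 = 6170 + 2494 = 8664
→ [7996, 8089, 5585, 12961, 8664]
Total after period 1: 7996 + 8089 + 5585 + 12961 + 8664 = 43295

43295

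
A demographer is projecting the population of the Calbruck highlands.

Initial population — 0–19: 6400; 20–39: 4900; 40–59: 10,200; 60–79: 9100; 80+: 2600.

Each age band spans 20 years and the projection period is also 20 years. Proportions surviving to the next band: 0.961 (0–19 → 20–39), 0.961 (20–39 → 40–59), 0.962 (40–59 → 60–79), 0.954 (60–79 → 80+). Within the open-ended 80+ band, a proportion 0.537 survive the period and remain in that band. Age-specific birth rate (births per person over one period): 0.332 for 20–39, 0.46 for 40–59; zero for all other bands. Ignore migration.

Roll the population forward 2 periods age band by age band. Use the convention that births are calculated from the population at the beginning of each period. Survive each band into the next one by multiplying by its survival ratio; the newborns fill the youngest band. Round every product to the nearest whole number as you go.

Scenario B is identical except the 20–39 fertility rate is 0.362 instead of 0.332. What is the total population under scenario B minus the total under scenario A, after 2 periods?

Let band 1 be 0–19 through band 5 = 80+.
[period 1]
Births: 4900 × 0.332 = 1627  |  10200 × 0.46 = 4692 → 6319
Band 2: 6400 × 0.961 = 6150
Band 3: 4900 × 0.961 = 4709
Band 4: 10200 × 0.962 = 9812
Band 5: 9100 × 0.954 + 2600 × 0.537 = 8681 + 1396 = 10077
End of period: [6319, 6150, 4709, 9812, 10077]
[period 2]
Births: 6150 × 0.332 = 2042  |  4709 × 0.46 = 2166 → 4208
Band 2: 6319 × 0.961 = 6073
Band 3: 6150 × 0.961 = 5910
Band 4: 4709 × 0.962 = 4530
Band 5: 9812 × 0.954 + 10077 × 0.537 = 9361 + 5411 = 14772
End of period: [4208, 6073, 5910, 4530, 14772]
Scenario A total after 2 periods: 35493
Scenario B projection —
[period 1]
Births: 4900 × 0.362 = 1774  |  10200 × 0.46 = 4692 → 6466
Band 2: 6400 × 0.961 = 6150
Band 3: 4900 × 0.961 = 4709
Band 4: 10200 × 0.962 = 9812
Band 5: 9100 × 0.954 + 2600 × 0.537 = 8681 + 1396 = 10077
End of period: [6466, 6150, 4709, 9812, 10077]
[period 2]
Births: 6150 × 0.362 = 2226  |  4709 × 0.46 = 2166 → 4392
Band 2: 6466 × 0.961 = 6214
Band 3: 6150 × 0.961 = 5910
Band 4: 4709 × 0.962 = 4530
Band 5: 9812 × 0.954 + 10077 × 0.537 = 9361 + 5411 = 14772
End of period: [4392, 6214, 5910, 4530, 14772]
Scenario B total after 2 periods: 35818
Difference B − A = 35818 − 35493 = 325

325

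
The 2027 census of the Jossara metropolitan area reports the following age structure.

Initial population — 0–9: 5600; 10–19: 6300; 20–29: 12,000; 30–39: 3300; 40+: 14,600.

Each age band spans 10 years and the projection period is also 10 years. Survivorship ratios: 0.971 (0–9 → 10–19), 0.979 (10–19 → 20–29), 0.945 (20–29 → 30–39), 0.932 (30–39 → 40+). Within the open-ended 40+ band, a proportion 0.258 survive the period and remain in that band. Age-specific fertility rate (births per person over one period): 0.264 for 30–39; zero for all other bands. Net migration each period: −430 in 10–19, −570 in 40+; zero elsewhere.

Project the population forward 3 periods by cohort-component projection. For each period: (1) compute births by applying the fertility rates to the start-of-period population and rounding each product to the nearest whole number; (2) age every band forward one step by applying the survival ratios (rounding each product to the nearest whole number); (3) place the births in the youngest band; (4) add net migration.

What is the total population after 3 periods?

Period 1.
Births: 3300 * 0.264 = 871
10–19: 5600 * 0.971 = 5438
20–29: 6300 * 0.979 = 6168
30–39: 12000 * 0.945 = 11340
40+: 3300 * 0.932 + 14600 * 0.258 = 3076 + 3767 = 6843
Net migration: 10–19 − 430 → 5008; 40+ − 570 → 6273
End of period: [871, 5008, 6168, 11340, 6273]
Period 2.
Births: 11340 * 0.264 = 2994
10–19: 871 * 0.971 = 846
20–29: 5008 * 0.979 = 4903
30–39: 6168 * 0.945 = 5829
40+: 11340 * 0.932 + 6273 * 0.258 = 10569 + 1618 = 12187
Net migration: 10–19 − 430 → 416; 40+ − 570 → 11617
End of period: [2994, 416, 4903, 5829, 11617]
Period 3.
Births: 5829 * 0.264 = 1539
10–19: 2994 * 0.971 = 2907
20–29: 416 * 0.979 = 407
30–39: 4903 * 0.945 = 4633
40+: 5829 * 0.932 + 11617 * 0.258 = 5433 + 2997 = 8430
Net migration: 10–19 − 430 → 2477; 40+ − 570 → 7860
End of period: [1539, 2477, 407, 4633, 7860]
Total after period 3: 1539 + 2477 + 407 + 4633 + 7860 = 16916

16916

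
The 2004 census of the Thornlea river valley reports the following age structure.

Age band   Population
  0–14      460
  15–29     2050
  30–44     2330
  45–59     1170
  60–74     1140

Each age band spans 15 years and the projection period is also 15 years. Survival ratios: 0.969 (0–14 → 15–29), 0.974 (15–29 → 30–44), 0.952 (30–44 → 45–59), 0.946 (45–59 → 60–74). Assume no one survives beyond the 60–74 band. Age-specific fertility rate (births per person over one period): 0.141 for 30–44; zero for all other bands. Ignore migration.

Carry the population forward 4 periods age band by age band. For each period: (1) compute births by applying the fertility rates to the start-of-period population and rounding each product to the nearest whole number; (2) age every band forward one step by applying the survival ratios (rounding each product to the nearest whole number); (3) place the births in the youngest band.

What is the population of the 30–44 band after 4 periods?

(Bands numbered youngest = 1 to oldest = 5.)
[period 1]
Births: 2330 × 0.141 = 329
Band 2: 460 × 0.969 = 446
Band 3: 2050 × 0.974 = 1997
Band 4: 2330 × 0.952 = 2218
Band 5: 1170 × 0.946 = 1107
End of period: [329, 446, 1997, 2218, 1107]
[period 2]
Births: 1997 × 0.141 = 282
Band 2: 329 × 0.969 = 319
Band 3: 446 × 0.974 = 434
Band 4: 1997 × 0.952 = 1901
Band 5: 2218 × 0.946 = 2098
End of period: [282, 319, 434, 1901, 2098]
[period 3]
Births: 434 × 0.141 = 61
Band 2: 282 × 0.969 = 273
Band 3: 319 × 0.974 = 311
Band 4: 434 × 0.952 = 413
Band 5: 1901 × 0.946 = 1798
End of period: [61, 273, 311, 413, 1798]
[period 4]
Births: 311 × 0.141 = 44
Band 2: 61 × 0.969 = 59
Band 3: 273 × 0.974 = 266
Band 4: 311 × 0.952 = 296
Band 5: 413 × 0.946 = 391
End of period: [44, 59, 266, 296, 391]

266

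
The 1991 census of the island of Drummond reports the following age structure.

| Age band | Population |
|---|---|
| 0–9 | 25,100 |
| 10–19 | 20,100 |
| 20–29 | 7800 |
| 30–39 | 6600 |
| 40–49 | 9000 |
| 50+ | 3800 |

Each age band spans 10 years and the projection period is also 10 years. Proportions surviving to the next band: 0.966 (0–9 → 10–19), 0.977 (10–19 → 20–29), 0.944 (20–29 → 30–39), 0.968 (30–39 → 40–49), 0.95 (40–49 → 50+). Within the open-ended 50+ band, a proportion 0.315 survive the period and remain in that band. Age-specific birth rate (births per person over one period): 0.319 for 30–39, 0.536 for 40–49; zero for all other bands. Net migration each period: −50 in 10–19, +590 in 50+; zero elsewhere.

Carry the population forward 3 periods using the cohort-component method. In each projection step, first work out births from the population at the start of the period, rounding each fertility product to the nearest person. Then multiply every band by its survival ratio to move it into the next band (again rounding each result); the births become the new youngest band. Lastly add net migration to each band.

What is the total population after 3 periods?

72498

— Period 1 —
Births: 6600 × 0.319 = 2105  |  9000 × 0.536 = 4824 ⇒ total 6929
10–19: 25100 × 0.966 = 24247
20–29: 20100 × 0.977 = 19638
30–39: 7800 × 0.944 = 7363
40–49: 6600 × 0.968 = 6389
50+: 9000 × 0.95 + 3800 × 0.315 = 8550 + 1197 = 9747
Net migration: 10–19 − 50 → 24197; 50+ + 590 → 10337
→ [6929, 24197, 19638, 7363, 6389, 10337]
— Period 2 —
Births: 7363 × 0.319 = 2349  |  6389 × 0.536 = 3425 ⇒ total 5774
10–19: 6929 × 0.966 = 6693
20–29: 24197 × 0.977 = 23640
30–39: 19638 × 0.944 = 18538
40–49: 7363 × 0.968 = 7127
50+: 6389 × 0.95 + 10337 × 0.315 = 6070 + 3256 = 9326
Net migration: 10–19 − 50 → 6643; 50+ + 590 → 9916
→ [5774, 6643, 23640, 18538, 7127, 9916]
— Period 3 —
Births: 18538 × 0.319 = 5914  |  7127 × 0.536 = 3820 ⇒ total 9734
10–19: 5774 × 0.966 = 5578
20–29: 6643 × 0.977 = 6490
30–39: 23640 × 0.944 = 22316
40–49: 18538 × 0.968 = 17945
50+: 7127 × 0.95 + 9916 × 0.315 = 6771 + 3124 = 9895
Net migration: 10–19 − 50 → 5528; 50+ + 590 → 10485
→ [9734, 5528, 6490, 22316, 17945, 10485]
Total after period 3: 9734 + 5528 + 6490 + 22316 + 17945 + 10485 = 72498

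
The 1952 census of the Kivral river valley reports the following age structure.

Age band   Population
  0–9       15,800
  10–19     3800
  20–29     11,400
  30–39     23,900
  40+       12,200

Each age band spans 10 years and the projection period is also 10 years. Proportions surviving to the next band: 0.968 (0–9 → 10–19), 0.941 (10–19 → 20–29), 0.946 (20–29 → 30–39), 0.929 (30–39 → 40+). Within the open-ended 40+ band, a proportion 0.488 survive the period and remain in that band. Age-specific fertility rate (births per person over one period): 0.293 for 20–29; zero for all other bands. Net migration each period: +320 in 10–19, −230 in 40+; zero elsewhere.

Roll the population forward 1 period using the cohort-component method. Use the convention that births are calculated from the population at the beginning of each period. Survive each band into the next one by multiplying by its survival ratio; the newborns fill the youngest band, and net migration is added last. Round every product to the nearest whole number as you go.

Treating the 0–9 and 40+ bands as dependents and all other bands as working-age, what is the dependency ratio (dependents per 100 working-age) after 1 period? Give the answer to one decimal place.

104.3

Numbering the bands 1..5 from youngest to oldest:
— Period 1 —
Births: 11400 * 0.293 = 3340
Band 2: 15800 * 0.968 = 15294
Band 3: 3800 * 0.941 = 3576
Band 4: 11400 * 0.946 = 10784
Band 5: 23900 * 0.929 + 12200 * 0.488 = 22203 + 5954 = 28157
Net migration: Band 2 + 320 → 15614; Band 5 − 230 → 27927
Giving 3340 / 15614 / 3576 / 10784 / 27927.
Dependents (band 0–9 + band 40+) = 3340 + 27927 = 31267; working-age = 29974; ratio = 31267/29974 × 100 = 104.3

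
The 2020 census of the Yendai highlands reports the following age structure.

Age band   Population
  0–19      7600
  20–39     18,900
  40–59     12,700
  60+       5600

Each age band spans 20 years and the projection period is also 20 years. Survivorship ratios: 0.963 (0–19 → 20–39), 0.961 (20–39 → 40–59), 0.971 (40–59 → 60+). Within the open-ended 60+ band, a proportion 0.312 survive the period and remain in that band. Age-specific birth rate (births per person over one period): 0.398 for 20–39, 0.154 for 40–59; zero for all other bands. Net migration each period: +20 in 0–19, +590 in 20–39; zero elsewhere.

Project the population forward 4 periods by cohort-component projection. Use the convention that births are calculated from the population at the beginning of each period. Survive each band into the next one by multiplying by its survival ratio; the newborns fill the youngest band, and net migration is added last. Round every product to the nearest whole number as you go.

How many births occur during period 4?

3962

Let group 1 be 0–19 through group 4 = 60+.
Period 1.
Births: 18900 * 0.398 = 7522, 12700 * 0.154 = 1956 ⇒ total 9478
Group 2: 7600 * 0.963 = 7319
Group 3: 18900 * 0.961 = 18163
Group 4: 12700 * 0.971 + 5600 * 0.312 = 12332 + 1747 = 14079
Net migration: Group 1 + 20 → 9498; Group 2 + 590 → 7909
Population now: 0–19=9498, 20–39=7909, 40–59=18163, 60+=14079
Period 2.
Births: 7909 * 0.398 = 3148, 18163 * 0.154 = 2797 ⇒ total 5945
Group 2: 9498 * 0.963 = 9147
Group 3: 7909 * 0.961 = 7601
Group 4: 18163 * 0.971 + 14079 * 0.312 = 17636 + 4393 = 22029
Net migration: Group 1 + 20 → 5965; Group 2 + 590 → 9737
Population now: 0–19=5965, 20–39=9737, 40–59=7601, 60+=22029
Period 3.
Births: 9737 * 0.398 = 3875, 7601 * 0.154 = 1171 ⇒ total 5046
Group 2: 5965 * 0.963 = 5744
Group 3: 9737 * 0.961 = 9357
Group 4: 7601 * 0.971 + 22029 * 0.312 = 7381 + 6873 = 14254
Net migration: Group 1 + 20 → 5066; Group 2 + 590 → 6334
Population now: 0–19=5066, 20–39=6334, 40–59=9357, 60+=14254
Period 4.
Births: 6334 * 0.398 = 2521, 9357 * 0.154 = 1441 ⇒ total 3962
Group 2: 5066 * 0.963 = 4879
Group 3: 6334 * 0.961 = 6087
Group 4: 9357 * 0.971 + 14254 * 0.312 = 9086 + 4447 = 13533
Net migration: Group 1 + 20 → 3982; Group 2 + 590 → 5469
Population now: 0–19=3982, 20–39=5469, 40–59=6087, 60+=13533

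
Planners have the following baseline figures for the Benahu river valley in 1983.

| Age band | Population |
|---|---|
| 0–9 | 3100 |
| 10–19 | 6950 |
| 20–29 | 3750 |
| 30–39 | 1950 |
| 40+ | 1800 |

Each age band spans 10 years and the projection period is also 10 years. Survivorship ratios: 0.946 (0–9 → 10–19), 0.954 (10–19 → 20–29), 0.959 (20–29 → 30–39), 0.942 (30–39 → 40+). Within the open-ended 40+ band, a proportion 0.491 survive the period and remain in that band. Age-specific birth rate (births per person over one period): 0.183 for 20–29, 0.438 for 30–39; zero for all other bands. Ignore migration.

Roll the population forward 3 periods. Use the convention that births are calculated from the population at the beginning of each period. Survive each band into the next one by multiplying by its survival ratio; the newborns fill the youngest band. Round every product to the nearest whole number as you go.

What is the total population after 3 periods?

(Groups numbered youngest = 1 to oldest = 5.)
— Period 1 —
Births: 3750 * 0.183 = 686, 1950 * 0.438 = 854 → 1540
Group 2: 3100 * 0.946 = 2933
Group 3: 6950 * 0.954 = 6630
Group 4: 3750 * 0.959 = 3596
Group 5: 1950 * 0.942 + 1800 * 0.491 = 1837 + 884 = 2721
→ [1540, 2933, 6630, 3596, 2721]
— Period 2 —
Births: 6630 * 0.183 = 1213, 3596 * 0.438 = 1575 → 2788
Group 2: 1540 * 0.946 = 1457
Group 3: 2933 * 0.954 = 2798
Group 4: 6630 * 0.959 = 6358
Group 5: 3596 * 0.942 + 2721 * 0.491 = 3387 + 1336 = 4723
→ [2788, 1457, 2798, 6358, 4723]
— Period 3 —
Births: 2798 * 0.183 = 512, 6358 * 0.438 = 2785 → 3297
Group 2: 2788 * 0.946 = 2637
Group 3: 1457 * 0.954 = 1390
Group 4: 2798 * 0.959 = 2683
Group 5: 6358 * 0.942 + 4723 * 0.491 = 5989 + 2319 = 8308
→ [3297, 2637, 1390, 2683, 8308]
Total after period 3: 3297 + 2637 + 1390 + 2683 + 8308 = 18315

18315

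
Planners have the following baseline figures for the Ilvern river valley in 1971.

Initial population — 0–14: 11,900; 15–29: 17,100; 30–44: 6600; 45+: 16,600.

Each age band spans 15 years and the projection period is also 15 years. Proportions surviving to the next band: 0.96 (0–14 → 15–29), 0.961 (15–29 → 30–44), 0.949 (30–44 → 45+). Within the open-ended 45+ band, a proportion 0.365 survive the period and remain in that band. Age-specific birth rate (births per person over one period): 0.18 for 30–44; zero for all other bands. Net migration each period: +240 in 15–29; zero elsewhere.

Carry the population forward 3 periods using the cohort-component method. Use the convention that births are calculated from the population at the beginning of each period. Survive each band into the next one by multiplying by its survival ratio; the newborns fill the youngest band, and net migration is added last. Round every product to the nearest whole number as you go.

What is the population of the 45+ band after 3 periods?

17971

Call the bands 1 to 4, youngest first.
Period 1.
Births: 6600 × 0.18 = 1188
Band 2: 11900 × 0.96 = 11424
Band 3: 17100 × 0.961 = 16433
Band 4: 6600 × 0.949 + 16600 × 0.365 = 6263 + 6059 = 12322
Net migration: Band 2 + 240 → 11664
Population now: 0–14=1188, 15–29=11664, 30–44=16433, 45+=12322
Period 2.
Births: 16433 × 0.18 = 2958
Band 2: 1188 × 0.96 = 1140
Band 3: 11664 × 0.961 = 11209
Band 4: 16433 × 0.949 + 12322 × 0.365 = 15595 + 4498 = 20093
Net migration: Band 2 + 240 → 1380
Population now: 0–14=2958, 15–29=1380, 30–44=11209, 45+=20093
Period 3.
Births: 11209 × 0.18 = 2018
Band 2: 2958 × 0.96 = 2840
Band 3: 1380 × 0.961 = 1326
Band 4: 11209 × 0.949 + 20093 × 0.365 = 10637 + 7334 = 17971
Net migration: Band 2 + 240 → 3080
Population now: 0–14=2018, 15–29=3080, 30–44=1326, 45+=17971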